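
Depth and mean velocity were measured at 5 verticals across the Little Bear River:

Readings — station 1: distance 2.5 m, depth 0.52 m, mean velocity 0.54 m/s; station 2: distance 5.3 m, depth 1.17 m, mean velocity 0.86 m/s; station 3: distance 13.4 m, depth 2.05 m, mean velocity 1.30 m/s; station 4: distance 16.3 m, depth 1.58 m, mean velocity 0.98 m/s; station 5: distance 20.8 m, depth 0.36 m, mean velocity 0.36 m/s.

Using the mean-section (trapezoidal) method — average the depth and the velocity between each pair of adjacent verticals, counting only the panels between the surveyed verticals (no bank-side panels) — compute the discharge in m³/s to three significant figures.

24.7 m³/s

Panel 1-2: Δb = 2.8 m, d̄ = (0.52+1.17)/2 = 0.845, v̄ = (0.54+0.86)/2 = 0.7 → q = 2.8×0.845×0.7 = 1.656 m³/s
Panel 2-3: Δb = 8.1 m, d̄ = (1.17+2.05)/2 = 1.61, v̄ = (0.86+1.30)/2 = 1.08 → q = 8.1×1.61×1.08 = 14.08 m³/s
Panel 3-4: Δb = 2.9 m, d̄ = (2.05+1.58)/2 = 1.815, v̄ = (1.30+0.98)/2 = 1.14 → q = 2.9×1.815×1.14 = 6.000 m³/s
Panel 4-5: Δb = 4.5 m, d̄ = (1.58+0.36)/2 = 0.97, v̄ = (0.98+0.36)/2 = 0.67 → q = 4.5×0.97×0.67 = 2.925 m³/s
Q = Σ q = 24.67 m³/s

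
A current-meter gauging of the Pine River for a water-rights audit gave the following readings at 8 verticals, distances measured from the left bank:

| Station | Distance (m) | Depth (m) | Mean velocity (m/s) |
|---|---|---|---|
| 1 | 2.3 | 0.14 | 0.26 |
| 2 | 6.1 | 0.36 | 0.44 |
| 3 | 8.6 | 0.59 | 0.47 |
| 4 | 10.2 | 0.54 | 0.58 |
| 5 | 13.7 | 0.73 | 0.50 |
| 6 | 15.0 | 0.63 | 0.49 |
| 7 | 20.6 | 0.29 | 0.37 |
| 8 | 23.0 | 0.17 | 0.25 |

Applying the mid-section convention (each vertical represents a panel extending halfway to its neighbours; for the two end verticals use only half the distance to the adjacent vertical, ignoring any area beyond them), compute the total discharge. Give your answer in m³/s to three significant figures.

w_1 = (6.1 − 2.3)/2 = 1.9 m; q_1 = 0.26 × 0.14 × 1.9 = 0.06916 m³/s
w_2 = (8.6 − 2.3)/2 = 3.15 m; q_2 = 0.44 × 0.36 × 3.15 = 0.4990 m³/s
w_3 = (10.2 − 6.1)/2 = 2.05 m; q_3 = 0.47 × 0.59 × 2.05 = 0.5685 m³/s
w_4 = (13.7 − 8.6)/2 = 2.55 m; q_4 = 0.58 × 0.54 × 2.55 = 0.7987 m³/s
w_5 = (15.0 − 10.2)/2 = 2.4 m; q_5 = 0.50 × 0.73 × 2.4 = 0.8760 m³/s
w_6 = (20.6 − 13.7)/2 = 3.45 m; q_6 = 0.49 × 0.63 × 3.45 = 1.065 m³/s
w_7 = (23.0 − 15.0)/2 = 4 m; q_7 = 0.37 × 0.29 × 4 = 0.4292 m³/s
w_8 = (23.0 − 20.6)/2 = 1.2 m; q_8 = 0.25 × 0.17 × 1.2 = 0.05100 m³/s
Q = Σ qᵢ = 4.356 m³/s

4.36 m³/s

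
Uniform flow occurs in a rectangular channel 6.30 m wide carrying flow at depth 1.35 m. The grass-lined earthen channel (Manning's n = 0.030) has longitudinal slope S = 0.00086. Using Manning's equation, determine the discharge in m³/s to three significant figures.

A = b·y = 6.30 × 1.35 = 8.505 m²
P = b + 2y = 6.30 + 2×1.35 = 9.000 m
R = A/P = 8.505/9.000 = 0.9450 m
Q = (1/n)·A·R^(2/3)·S^(1/2) = (1/0.030) × 8.505 × 0.9450^(2/3) × 0.00086^(1/2) = 8.006 m³/s

8.01 m³/s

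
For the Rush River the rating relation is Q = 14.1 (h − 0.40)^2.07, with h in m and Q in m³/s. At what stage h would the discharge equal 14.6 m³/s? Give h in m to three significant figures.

1.42 m

h − h₀ = (Q/C)^(1/b) = (14.6/14.1)^(1/2.07) = 1.017 m
h = 0.40 + 1.017 = 1.417 m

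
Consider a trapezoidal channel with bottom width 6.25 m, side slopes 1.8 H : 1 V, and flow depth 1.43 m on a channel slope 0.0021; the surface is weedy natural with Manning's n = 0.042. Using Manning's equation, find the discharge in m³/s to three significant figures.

14.1 m³/s

A = (b + z·y)·y = (6.25 + 1.8×1.43)×1.43 = 12.62 m²
P = b + 2y√(1+z²) = 6.25 + 2×1.43×√(1+1.8²) = 12.14 m
R = A/P = 12.62/12.14 = 1.039 m
Q = (1/n)·A·R^(2/3)·S^(1/2) = (1/0.042) × 12.62 × 1.039^(2/3) × 0.0021^(1/2) = 14.13 m³/s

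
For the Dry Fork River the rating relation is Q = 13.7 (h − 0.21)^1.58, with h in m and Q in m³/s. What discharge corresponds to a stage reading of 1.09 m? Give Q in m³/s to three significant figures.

Q = 13.7 × (1.09 − 0.21)^1.58 = 13.7 × 0.88^1.58 = 11.19 m³/s

11.2 m³/s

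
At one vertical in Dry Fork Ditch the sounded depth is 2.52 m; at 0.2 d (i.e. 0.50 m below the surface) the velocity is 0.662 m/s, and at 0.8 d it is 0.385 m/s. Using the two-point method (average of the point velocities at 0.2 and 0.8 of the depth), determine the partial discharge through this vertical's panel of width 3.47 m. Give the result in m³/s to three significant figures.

4.58 m³/s

v̄ = (0.662 + 0.385) / 2 = 0.5235 m/s
q = v̄ × d × w = 0.5235 × 2.52 × 3.47 = 4.578 m³/s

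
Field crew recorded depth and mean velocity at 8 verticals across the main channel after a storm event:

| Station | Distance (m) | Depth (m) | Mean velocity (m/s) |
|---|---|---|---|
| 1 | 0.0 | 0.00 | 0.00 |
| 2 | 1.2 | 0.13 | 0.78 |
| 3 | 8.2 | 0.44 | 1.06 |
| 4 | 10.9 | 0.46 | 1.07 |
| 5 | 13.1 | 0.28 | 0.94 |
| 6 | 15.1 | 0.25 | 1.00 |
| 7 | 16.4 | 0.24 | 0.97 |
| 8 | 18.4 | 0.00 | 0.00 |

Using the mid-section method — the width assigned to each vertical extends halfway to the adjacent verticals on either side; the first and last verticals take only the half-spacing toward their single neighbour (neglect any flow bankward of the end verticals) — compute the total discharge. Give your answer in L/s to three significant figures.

5230 L/s

w_2 = (8.2 − 0.0)/2 = 4.1 m; q_2 = 0.78 × 0.13 × 4.1 = 0.4157 m³/s
w_3 = (10.9 − 1.2)/2 = 4.85 m; q_3 = 1.06 × 0.44 × 4.85 = 2.262 m³/s
w_4 = (13.1 − 8.2)/2 = 2.45 m; q_4 = 1.07 × 0.46 × 2.45 = 1.206 m³/s
w_5 = (15.1 − 10.9)/2 = 2.1 m; q_5 = 0.94 × 0.28 × 2.1 = 0.5527 m³/s
w_6 = (16.4 − 13.1)/2 = 1.65 m; q_6 = 1.00 × 0.25 × 1.65 = 0.4125 m³/s
w_7 = (18.4 − 15.1)/2 = 1.65 m; q_7 = 0.97 × 0.24 × 1.65 = 0.3841 m³/s
Stations 1, 8 contribute zero (depth or velocity is 0).
Q = Σ qᵢ = 5.233 m³/s
= 5.233 × 1000 = 5233 L/s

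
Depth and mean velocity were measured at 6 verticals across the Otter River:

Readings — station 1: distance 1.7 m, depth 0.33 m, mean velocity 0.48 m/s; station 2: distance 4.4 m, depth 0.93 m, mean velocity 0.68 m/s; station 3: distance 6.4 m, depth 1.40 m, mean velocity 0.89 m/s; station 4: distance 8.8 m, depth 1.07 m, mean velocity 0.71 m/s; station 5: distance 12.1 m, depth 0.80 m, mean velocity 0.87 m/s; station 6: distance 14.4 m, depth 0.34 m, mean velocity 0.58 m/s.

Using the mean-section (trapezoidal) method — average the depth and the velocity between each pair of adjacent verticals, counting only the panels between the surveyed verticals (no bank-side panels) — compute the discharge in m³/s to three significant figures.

8.57 m³/s

Panel 1-2: Δb = 2.7 m, d̄ = (0.33+0.93)/2 = 0.63, v̄ = (0.48+0.68)/2 = 0.58 → q = 2.7×0.63×0.58 = 0.9866 m³/s
Panel 2-3: Δb = 2 m, d̄ = (0.93+1.40)/2 = 1.165, v̄ = (0.68+0.89)/2 = 0.785 → q = 2×1.165×0.785 = 1.829 m³/s
Panel 3-4: Δb = 2.4 m, d̄ = (1.40+1.07)/2 = 1.235, v̄ = (0.89+0.71)/2 = 0.8 → q = 2.4×1.235×0.8 = 2.371 m³/s
Panel 4-5: Δb = 3.3 m, d̄ = (1.07+0.80)/2 = 0.935, v̄ = (0.71+0.87)/2 = 0.79 → q = 3.3×0.935×0.79 = 2.438 m³/s
Panel 5-6: Δb = 2.3 m, d̄ = (0.80+0.34)/2 = 0.57, v̄ = (0.87+0.58)/2 = 0.725 → q = 2.3×0.57×0.725 = 0.9505 m³/s
Q = Σ q = 8.575 m³/s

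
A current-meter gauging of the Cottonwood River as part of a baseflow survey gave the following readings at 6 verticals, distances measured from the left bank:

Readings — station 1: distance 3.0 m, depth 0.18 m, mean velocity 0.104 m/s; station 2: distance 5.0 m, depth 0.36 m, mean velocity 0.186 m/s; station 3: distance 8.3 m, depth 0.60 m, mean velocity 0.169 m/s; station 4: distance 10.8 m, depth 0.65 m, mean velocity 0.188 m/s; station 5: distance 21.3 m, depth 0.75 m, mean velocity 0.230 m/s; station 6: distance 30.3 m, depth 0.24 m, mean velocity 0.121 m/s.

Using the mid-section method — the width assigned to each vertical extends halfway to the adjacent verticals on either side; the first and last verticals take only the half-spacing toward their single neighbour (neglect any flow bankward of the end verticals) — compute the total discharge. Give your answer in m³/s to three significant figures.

w_1 = (5.0 − 3.0)/2 = 1 m; q_1 = 0.104 × 0.18 × 1 = 0.01872 m³/s
w_2 = (8.3 − 3.0)/2 = 2.65 m; q_2 = 0.186 × 0.36 × 2.65 = 0.1774 m³/s
w_3 = (10.8 − 5.0)/2 = 2.9 m; q_3 = 0.169 × 0.60 × 2.9 = 0.2941 m³/s
w_4 = (21.3 − 8.3)/2 = 6.5 m; q_4 = 0.188 × 0.65 × 6.5 = 0.7943 m³/s
w_5 = (30.3 − 10.8)/2 = 9.75 m; q_5 = 0.230 × 0.75 × 9.75 = 1.682 m³/s
w_6 = (30.3 − 21.3)/2 = 4.5 m; q_6 = 0.121 × 0.24 × 4.5 = 0.1307 m³/s
Q = Σ qᵢ = 3.097 m³/s

3.10 m³/s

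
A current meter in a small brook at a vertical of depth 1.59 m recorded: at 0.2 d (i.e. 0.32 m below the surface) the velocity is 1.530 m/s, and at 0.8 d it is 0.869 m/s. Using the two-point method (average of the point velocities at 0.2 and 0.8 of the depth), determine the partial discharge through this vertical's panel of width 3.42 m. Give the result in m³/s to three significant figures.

v̄ = (1.530 + 0.869) / 2 = 1.200 m/s
q = v̄ × d × w = 1.200 × 1.59 × 3.42 = 6.523 m³/s

6.52 m³/s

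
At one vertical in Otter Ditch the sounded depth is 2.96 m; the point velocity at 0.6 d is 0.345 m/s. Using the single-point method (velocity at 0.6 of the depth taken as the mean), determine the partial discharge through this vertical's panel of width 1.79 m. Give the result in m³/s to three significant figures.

1.83 m³/s

v̄ = v₀.₆ = 0.345 m/s
q = v̄ × d × w = 0.3450 × 2.96 × 1.79 = 1.828 m³/s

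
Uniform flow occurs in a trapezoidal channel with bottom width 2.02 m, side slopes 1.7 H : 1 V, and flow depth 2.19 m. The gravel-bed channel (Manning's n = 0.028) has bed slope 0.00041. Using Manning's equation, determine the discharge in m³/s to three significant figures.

A = (b + z·y)·y = (2.02 + 1.7×2.19)×2.19 = 12.58 m²
P = b + 2y√(1+z²) = 2.02 + 2×2.19×√(1+1.7²) = 10.66 m
R = A/P = 12.58/10.66 = 1.180 m
Q = (1/n)·A·R^(2/3)·S^(1/2) = (1/0.028) × 12.58 × 1.180^(2/3) × 0.00041^(1/2) = 10.16 m³/s

10.2 m³/s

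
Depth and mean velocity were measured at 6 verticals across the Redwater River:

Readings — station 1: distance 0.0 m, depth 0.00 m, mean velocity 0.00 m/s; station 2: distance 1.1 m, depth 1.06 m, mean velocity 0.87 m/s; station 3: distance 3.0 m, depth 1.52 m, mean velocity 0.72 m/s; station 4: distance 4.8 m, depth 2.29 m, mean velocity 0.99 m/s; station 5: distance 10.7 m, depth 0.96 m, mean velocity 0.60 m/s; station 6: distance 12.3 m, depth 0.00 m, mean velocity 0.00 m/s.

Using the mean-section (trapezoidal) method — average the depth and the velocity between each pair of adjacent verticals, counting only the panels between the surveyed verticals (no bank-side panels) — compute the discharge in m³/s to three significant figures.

Panel 1-2: Δb = 1.1 m, d̄ = (0.00+1.06)/2 = 0.53, v̄ = (0.00+0.87)/2 = 0.435 → q = 1.1×0.53×0.435 = 0.2536 m³/s
Panel 2-3: Δb = 1.9 m, d̄ = (1.06+1.52)/2 = 1.29, v̄ = (0.87+0.72)/2 = 0.795 → q = 1.9×1.29×0.795 = 1.949 m³/s
Panel 3-4: Δb = 1.8 m, d̄ = (1.52+2.29)/2 = 1.905, v̄ = (0.72+0.99)/2 = 0.855 → q = 1.8×1.905×0.855 = 2.932 m³/s
Panel 4-5: Δb = 5.9 m, d̄ = (2.29+0.96)/2 = 1.625, v̄ = (0.99+0.60)/2 = 0.795 → q = 5.9×1.625×0.795 = 7.622 m³/s
Panel 5-6: Δb = 1.6 m, d̄ = (0.96+0.00)/2 = 0.48, v̄ = (0.60+0.00)/2 = 0.3 → q = 1.6×0.48×0.3 = 0.2304 m³/s
Q = Σ q = 12.99 m³/s

13.0 m³/s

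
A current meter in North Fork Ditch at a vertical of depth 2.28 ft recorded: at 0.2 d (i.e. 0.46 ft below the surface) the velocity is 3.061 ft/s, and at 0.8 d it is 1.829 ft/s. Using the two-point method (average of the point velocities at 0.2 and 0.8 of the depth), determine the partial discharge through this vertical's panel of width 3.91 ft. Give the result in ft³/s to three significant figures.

v̄ = (3.061 + 1.829) / 2 = 2.445 ft/s
q = v̄ × d × w = 2.445 × 2.28 × 3.91 = 21.80 ft³/s

21.8 ft³/s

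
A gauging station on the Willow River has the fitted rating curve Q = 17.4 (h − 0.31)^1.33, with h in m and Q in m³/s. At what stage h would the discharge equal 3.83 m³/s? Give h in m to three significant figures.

0.630 m

h − h₀ = (Q/C)^(1/b) = (3.83/17.4)^(1/1.33) = 0.3204 m
h = 0.31 + 0.3204 = 0.6304 m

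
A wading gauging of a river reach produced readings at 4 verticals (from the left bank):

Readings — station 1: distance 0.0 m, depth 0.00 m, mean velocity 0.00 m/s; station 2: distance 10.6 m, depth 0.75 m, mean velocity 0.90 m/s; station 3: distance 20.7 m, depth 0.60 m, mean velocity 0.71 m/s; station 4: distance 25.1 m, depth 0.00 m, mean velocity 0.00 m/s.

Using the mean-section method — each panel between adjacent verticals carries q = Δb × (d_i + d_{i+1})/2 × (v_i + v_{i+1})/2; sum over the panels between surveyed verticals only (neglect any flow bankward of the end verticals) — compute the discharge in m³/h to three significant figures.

27900 m³/h

Panel 1-2: Δb = 10.6 m, d̄ = (0.00+0.75)/2 = 0.375, v̄ = (0.00+0.90)/2 = 0.45 → q = 10.6×0.375×0.45 = 1.789 m³/s
Panel 2-3: Δb = 10.1 m, d̄ = (0.75+0.60)/2 = 0.675, v̄ = (0.90+0.71)/2 = 0.805 → q = 10.1×0.675×0.805 = 5.488 m³/s
Panel 3-4: Δb = 4.4 m, d̄ = (0.60+0.00)/2 = 0.3, v̄ = (0.71+0.00)/2 = 0.355 → q = 4.4×0.3×0.355 = 0.4686 m³/s
Q = Σ q = 7.745 m³/s
= 7.745 × 3600 = 27880 m³/h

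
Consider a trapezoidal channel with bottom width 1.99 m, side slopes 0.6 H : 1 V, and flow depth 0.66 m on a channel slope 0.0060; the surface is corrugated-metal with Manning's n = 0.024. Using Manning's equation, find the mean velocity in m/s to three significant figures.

1.88 m/s

A = (b + z·y)·y = (1.99 + 0.6×0.66)×0.66 = 1.575 m²
P = b + 2y√(1+z²) = 1.99 + 2×0.66×√(1+0.6²) = 3.529 m
R = A/P = 1.575/3.529 = 0.4462 m
Q = (1/n)·A·R^(2/3)·S^(1/2) = (1/0.024) × 1.575 × 0.4462^(2/3) × 0.0060^(1/2) = 2.968 m³/s
V = Q/A = 2.968/1.575 = 1.885 m/s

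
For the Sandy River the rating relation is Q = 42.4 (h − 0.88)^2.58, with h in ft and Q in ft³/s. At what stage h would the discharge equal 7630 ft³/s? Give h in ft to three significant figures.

h − h₀ = (Q/C)^(1/b) = (7630/42.4)^(1/2.58) = 7.483 ft
h = 0.88 + 7.483 = 8.363 ft

8.36 ft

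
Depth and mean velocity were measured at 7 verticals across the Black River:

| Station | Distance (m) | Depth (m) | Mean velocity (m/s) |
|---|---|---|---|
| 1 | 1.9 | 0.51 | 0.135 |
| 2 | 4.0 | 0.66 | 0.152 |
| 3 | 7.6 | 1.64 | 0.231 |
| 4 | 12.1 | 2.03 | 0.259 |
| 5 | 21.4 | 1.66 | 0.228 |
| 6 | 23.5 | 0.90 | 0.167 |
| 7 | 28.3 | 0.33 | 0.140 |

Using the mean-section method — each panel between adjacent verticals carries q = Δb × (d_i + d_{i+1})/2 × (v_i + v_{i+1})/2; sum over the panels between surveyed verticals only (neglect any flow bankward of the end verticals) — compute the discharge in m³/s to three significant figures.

8.15 m³/s

Panel 1-2: Δb = 2.1 m, d̄ = (0.51+0.66)/2 = 0.585, v̄ = (0.135+0.152)/2 = 0.1435 → q = 2.1×0.585×0.1435 = 0.1763 m³/s
Panel 2-3: Δb = 3.6 m, d̄ = (0.66+1.64)/2 = 1.15, v̄ = (0.152+0.231)/2 = 0.1915 → q = 3.6×1.15×0.1915 = 0.7928 m³/s
Panel 3-4: Δb = 4.5 m, d̄ = (1.64+2.03)/2 = 1.835, v̄ = (0.231+0.259)/2 = 0.245 → q = 4.5×1.835×0.245 = 2.023 m³/s
Panel 4-5: Δb = 9.3 m, d̄ = (2.03+1.66)/2 = 1.845, v̄ = (0.259+0.228)/2 = 0.2435 → q = 9.3×1.845×0.2435 = 4.178 m³/s
Panel 5-6: Δb = 2.1 m, d̄ = (1.66+0.90)/2 = 1.28, v̄ = (0.228+0.167)/2 = 0.1975 → q = 2.1×1.28×0.1975 = 0.5309 m³/s
Panel 6-7: Δb = 4.8 m, d̄ = (0.90+0.33)/2 = 0.615, v̄ = (0.167+0.140)/2 = 0.1535 → q = 4.8×0.615×0.1535 = 0.4531 m³/s
Q = Σ q = 8.154 m³/s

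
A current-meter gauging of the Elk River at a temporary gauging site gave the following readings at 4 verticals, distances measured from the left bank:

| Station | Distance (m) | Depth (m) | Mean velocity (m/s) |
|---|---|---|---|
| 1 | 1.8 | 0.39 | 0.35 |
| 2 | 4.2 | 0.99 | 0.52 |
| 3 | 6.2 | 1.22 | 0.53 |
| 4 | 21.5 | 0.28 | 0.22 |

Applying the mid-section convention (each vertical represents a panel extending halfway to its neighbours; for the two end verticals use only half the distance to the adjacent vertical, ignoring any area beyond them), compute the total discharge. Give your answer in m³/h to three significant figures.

w_1 = (4.2 − 1.8)/2 = 1.2 m; q_1 = 0.35 × 0.39 × 1.2 = 0.1638 m³/s
w_2 = (6.2 − 1.8)/2 = 2.2 m; q_2 = 0.52 × 0.99 × 2.2 = 1.133 m³/s
w_3 = (21.5 − 4.2)/2 = 8.65 m; q_3 = 0.53 × 1.22 × 8.65 = 5.593 m³/s
w_4 = (21.5 − 6.2)/2 = 7.65 m; q_4 = 0.22 × 0.28 × 7.65 = 0.4712 m³/s
Q = Σ qᵢ = 7.361 m³/s
= 7.361 × 3600 = 26500 m³/h

26500 m³/h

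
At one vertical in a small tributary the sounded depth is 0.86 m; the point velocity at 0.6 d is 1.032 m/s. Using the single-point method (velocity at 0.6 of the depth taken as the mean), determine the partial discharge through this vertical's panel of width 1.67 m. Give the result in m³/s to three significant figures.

1.48 m³/s

v̄ = v₀.₆ = 1.032 m/s
q = v̄ × d × w = 1.032 × 0.86 × 1.67 = 1.482 m³/s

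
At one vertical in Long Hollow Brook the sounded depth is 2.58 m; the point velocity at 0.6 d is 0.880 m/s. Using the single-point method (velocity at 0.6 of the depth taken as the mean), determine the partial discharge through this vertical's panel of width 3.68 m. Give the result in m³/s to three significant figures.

v̄ = v₀.₆ = 0.880 m/s
q = v̄ × d × w = 0.8800 × 2.58 × 3.68 = 8.355 m³/s

8.36 m³/s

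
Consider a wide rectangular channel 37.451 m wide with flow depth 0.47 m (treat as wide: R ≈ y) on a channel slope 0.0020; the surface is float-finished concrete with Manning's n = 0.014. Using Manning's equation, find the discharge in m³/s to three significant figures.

34.0 m³/s

A = b·y = 37.451 × 0.47 = 17.60 m²
Wide channel: R ≈ y = 0.47 m
Q = (1/n)·A·R^(2/3)·S^(1/2) = (1/0.014) × 17.60 × 0.4700^(2/3) × 0.0020^(1/2) = 33.99 m³/s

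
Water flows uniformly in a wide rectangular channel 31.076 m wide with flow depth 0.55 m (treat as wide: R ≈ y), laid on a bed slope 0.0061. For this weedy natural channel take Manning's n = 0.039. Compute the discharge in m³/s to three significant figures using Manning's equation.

A = b·y = 31.076 × 0.55 = 17.09 m²
Wide channel: R ≈ y = 0.55 m
Q = (1/n)·A·R^(2/3)·S^(1/2) = (1/0.039) × 17.09 × 0.5500^(2/3) × 0.0061^(1/2) = 22.98 m³/s

23.0 m³/s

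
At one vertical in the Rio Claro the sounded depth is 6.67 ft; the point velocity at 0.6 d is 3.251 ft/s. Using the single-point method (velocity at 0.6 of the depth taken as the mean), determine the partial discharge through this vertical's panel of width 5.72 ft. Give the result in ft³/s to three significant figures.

124 ft³/s

v̄ = v₀.₆ = 3.251 ft/s
q = v̄ × d × w = 3.251 × 6.67 × 5.72 = 124.0 ft³/s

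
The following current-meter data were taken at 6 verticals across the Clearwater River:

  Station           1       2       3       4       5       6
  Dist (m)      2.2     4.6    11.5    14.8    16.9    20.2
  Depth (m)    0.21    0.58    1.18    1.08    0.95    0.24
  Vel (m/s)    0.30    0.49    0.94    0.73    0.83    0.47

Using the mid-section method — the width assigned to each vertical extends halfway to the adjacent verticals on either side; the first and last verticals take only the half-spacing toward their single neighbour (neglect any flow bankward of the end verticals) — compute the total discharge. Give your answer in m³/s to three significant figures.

11.5 m³/s

w_1 = (4.6 − 2.2)/2 = 1.2 m; q_1 = 0.30 × 0.21 × 1.2 = 0.07560 m³/s
w_2 = (11.5 − 2.2)/2 = 4.65 m; q_2 = 0.49 × 0.58 × 4.65 = 1.322 m³/s
w_3 = (14.8 − 4.6)/2 = 5.1 m; q_3 = 0.94 × 1.18 × 5.1 = 5.657 m³/s
w_4 = (16.9 − 11.5)/2 = 2.7 m; q_4 = 0.73 × 1.08 × 2.7 = 2.129 m³/s
w_5 = (20.2 − 14.8)/2 = 2.7 m; q_5 = 0.83 × 0.95 × 2.7 = 2.129 m³/s
w_6 = (20.2 − 16.9)/2 = 1.65 m; q_6 = 0.47 × 0.24 × 1.65 = 0.1861 m³/s
Q = Σ qᵢ = 11.50 m³/s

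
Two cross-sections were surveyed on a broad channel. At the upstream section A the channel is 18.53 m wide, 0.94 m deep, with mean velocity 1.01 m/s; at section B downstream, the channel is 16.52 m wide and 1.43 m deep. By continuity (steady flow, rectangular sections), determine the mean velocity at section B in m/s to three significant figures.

0.745 m/s

Q = A₁V₁ = (18.53×0.94) × 1.01 = 17.59 m³/s
A₂ = 16.52 × 1.43 = 23.62 m²
V₂ = Q/A₂ = 17.59/23.62 = 0.7447 m/s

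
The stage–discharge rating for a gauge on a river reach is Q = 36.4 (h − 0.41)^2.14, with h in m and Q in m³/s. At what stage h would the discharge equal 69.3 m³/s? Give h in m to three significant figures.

1.76 m

h − h₀ = (Q/C)^(1/b) = (69.3/36.4)^(1/2.14) = 1.351 m
h = 0.41 + 1.351 = 1.761 m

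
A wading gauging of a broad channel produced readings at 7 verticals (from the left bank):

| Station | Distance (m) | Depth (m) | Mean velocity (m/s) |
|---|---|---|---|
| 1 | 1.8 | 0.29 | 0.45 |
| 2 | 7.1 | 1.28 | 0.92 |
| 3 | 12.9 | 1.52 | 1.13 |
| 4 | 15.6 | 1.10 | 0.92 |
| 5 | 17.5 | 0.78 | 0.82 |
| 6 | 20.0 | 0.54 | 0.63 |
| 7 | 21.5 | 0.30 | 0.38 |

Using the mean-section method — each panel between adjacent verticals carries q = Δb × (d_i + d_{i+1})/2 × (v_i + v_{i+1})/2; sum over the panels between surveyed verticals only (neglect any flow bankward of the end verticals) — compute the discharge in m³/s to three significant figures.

17.9 m³/s

Panel 1-2: Δb = 5.3 m, d̄ = (0.29+1.28)/2 = 0.785, v̄ = (0.45+0.92)/2 = 0.685 → q = 5.3×0.785×0.685 = 2.850 m³/s
Panel 2-3: Δb = 5.8 m, d̄ = (1.28+1.52)/2 = 1.4, v̄ = (0.92+1.13)/2 = 1.025 → q = 5.8×1.4×1.025 = 8.323 m³/s
Panel 3-4: Δb = 2.7 m, d̄ = (1.52+1.10)/2 = 1.31, v̄ = (1.13+0.92)/2 = 1.025 → q = 2.7×1.31×1.025 = 3.625 m³/s
Panel 4-5: Δb = 1.9 m, d̄ = (1.10+0.78)/2 = 0.94, v̄ = (0.92+0.82)/2 = 0.87 → q = 1.9×0.94×0.87 = 1.554 m³/s
Panel 5-6: Δb = 2.5 m, d̄ = (0.78+0.54)/2 = 0.66, v̄ = (0.82+0.63)/2 = 0.725 → q = 2.5×0.66×0.725 = 1.196 m³/s
Panel 6-7: Δb = 1.5 m, d̄ = (0.54+0.30)/2 = 0.42, v̄ = (0.63+0.38)/2 = 0.505 → q = 1.5×0.42×0.505 = 0.3182 m³/s
Q = Σ q = 17.87 m³/s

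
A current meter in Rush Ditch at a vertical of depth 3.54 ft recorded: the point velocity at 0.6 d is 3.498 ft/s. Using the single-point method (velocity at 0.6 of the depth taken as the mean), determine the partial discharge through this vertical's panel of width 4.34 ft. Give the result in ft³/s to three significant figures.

53.7 ft³/s

v̄ = v₀.₆ = 3.498 ft/s
q = v̄ × d × w = 3.498 × 3.54 × 4.34 = 53.74 ft³/s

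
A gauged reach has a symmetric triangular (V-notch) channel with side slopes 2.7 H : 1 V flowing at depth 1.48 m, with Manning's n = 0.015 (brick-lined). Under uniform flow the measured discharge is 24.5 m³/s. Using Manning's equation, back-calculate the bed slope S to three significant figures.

0.00629

A = z·y² = 2.7×1.48² = 5.914 m²
P = 2y√(1+z²) = 2×1.48×√(1+2.7²) = 8.523 m
R = A/P = 5.914/8.523 = 0.6939 m
S = (Q·n / (1·A·R^(2/3)))² = (24.5×0.015 / (1×5.914×0.7838))² = 0.006285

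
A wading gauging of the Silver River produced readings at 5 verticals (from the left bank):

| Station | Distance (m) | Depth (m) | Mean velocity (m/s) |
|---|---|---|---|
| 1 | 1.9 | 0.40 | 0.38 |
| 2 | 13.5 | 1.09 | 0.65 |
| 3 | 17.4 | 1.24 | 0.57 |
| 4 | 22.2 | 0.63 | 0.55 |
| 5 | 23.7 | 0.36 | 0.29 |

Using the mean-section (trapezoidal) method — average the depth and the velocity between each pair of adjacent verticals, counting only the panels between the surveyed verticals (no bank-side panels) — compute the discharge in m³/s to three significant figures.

10.0 m³/s

Panel 1-2: Δb = 11.6 m, d̄ = (0.40+1.09)/2 = 0.745, v̄ = (0.38+0.65)/2 = 0.515 → q = 11.6×0.745×0.515 = 4.451 m³/s
Panel 2-3: Δb = 3.9 m, d̄ = (1.09+1.24)/2 = 1.165, v̄ = (0.65+0.57)/2 = 0.61 → q = 3.9×1.165×0.61 = 2.772 m³/s
Panel 3-4: Δb = 4.8 m, d̄ = (1.24+0.63)/2 = 0.935, v̄ = (0.57+0.55)/2 = 0.56 → q = 4.8×0.935×0.56 = 2.513 m³/s
Panel 4-5: Δb = 1.5 m, d̄ = (0.63+0.36)/2 = 0.495, v̄ = (0.55+0.29)/2 = 0.42 → q = 1.5×0.495×0.42 = 0.3119 m³/s
Q = Σ q = 10.05 m³/s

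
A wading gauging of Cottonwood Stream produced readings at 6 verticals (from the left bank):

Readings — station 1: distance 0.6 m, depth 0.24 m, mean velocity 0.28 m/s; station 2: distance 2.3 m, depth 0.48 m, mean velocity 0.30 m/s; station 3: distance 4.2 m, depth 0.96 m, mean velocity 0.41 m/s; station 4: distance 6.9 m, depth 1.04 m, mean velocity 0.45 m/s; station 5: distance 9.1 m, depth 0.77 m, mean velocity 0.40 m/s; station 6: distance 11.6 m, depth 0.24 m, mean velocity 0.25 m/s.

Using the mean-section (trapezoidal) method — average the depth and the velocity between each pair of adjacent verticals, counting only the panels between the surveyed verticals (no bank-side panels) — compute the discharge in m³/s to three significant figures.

3.08 m³/s

Panel 1-2: Δb = 1.7 m, d̄ = (0.24+0.48)/2 = 0.36, v̄ = (0.28+0.30)/2 = 0.29 → q = 1.7×0.36×0.29 = 0.1775 m³/s
Panel 2-3: Δb = 1.9 m, d̄ = (0.48+0.96)/2 = 0.72, v̄ = (0.30+0.41)/2 = 0.355 → q = 1.9×0.72×0.355 = 0.4856 m³/s
Panel 3-4: Δb = 2.7 m, d̄ = (0.96+1.04)/2 = 1, v̄ = (0.41+0.45)/2 = 0.43 → q = 2.7×1×0.43 = 1.161 m³/s
Panel 4-5: Δb = 2.2 m, d̄ = (1.04+0.77)/2 = 0.905, v̄ = (0.45+0.40)/2 = 0.425 → q = 2.2×0.905×0.425 = 0.8462 m³/s
Panel 5-6: Δb = 2.5 m, d̄ = (0.77+0.24)/2 = 0.505, v̄ = (0.40+0.25)/2 = 0.325 → q = 2.5×0.505×0.325 = 0.4103 m³/s
Q = Σ q = 3.081 m³/s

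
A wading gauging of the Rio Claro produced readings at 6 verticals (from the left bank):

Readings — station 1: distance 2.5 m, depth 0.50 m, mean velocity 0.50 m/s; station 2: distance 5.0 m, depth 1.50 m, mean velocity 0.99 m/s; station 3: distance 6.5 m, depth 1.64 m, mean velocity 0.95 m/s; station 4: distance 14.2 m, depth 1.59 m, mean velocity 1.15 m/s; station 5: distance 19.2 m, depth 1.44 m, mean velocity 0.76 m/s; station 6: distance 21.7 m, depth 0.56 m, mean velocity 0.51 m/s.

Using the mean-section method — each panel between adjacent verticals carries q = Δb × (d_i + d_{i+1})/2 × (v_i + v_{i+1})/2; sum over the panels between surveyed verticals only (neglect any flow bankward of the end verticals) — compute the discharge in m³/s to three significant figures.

26.0 m³/s

Panel 1-2: Δb = 2.5 m, d̄ = (0.50+1.50)/2 = 1, v̄ = (0.50+0.99)/2 = 0.745 → q = 2.5×1×0.745 = 1.863 m³/s
Panel 2-3: Δb = 1.5 m, d̄ = (1.50+1.64)/2 = 1.57, v̄ = (0.99+0.95)/2 = 0.97 → q = 1.5×1.57×0.97 = 2.284 m³/s
Panel 3-4: Δb = 7.7 m, d̄ = (1.64+1.59)/2 = 1.615, v̄ = (0.95+1.15)/2 = 1.05 → q = 7.7×1.615×1.05 = 13.06 m³/s
Panel 4-5: Δb = 5 m, d̄ = (1.59+1.44)/2 = 1.515, v̄ = (1.15+0.76)/2 = 0.955 → q = 5×1.515×0.955 = 7.234 m³/s
Panel 5-6: Δb = 2.5 m, d̄ = (1.44+0.56)/2 = 1, v̄ = (0.76+0.51)/2 = 0.635 → q = 2.5×1×0.635 = 1.588 m³/s
Q = Σ q = 26.03 m³/s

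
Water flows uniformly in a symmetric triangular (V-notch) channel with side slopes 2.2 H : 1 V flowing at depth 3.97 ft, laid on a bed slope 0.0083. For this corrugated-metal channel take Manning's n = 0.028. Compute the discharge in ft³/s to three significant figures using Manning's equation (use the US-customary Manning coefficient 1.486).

A = z·y² = 2.2×3.97² = 34.67 ft²
P = 2y√(1+z²) = 2×3.97×√(1+2.2²) = 19.19 ft
R = A/P = 34.67/19.19 = 1.807 ft
Q = (1.486/n)·A·R^(2/3)·S^(1/2) = (1.486/0.028) × 34.67 × 1.807^(2/3) × 0.0083^(1/2) = 248.7 ft³/s

249 ft³/s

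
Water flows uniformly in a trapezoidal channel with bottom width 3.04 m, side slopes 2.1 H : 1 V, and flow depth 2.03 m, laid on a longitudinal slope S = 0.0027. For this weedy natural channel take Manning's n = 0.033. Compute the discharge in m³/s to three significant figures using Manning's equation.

26.2 m³/s

A = (b + z·y)·y = (3.04 + 2.1×2.03)×2.03 = 14.83 m²
P = b + 2y√(1+z²) = 3.04 + 2×2.03×√(1+2.1²) = 12.48 m
R = A/P = 14.83/12.48 = 1.188 m
Q = (1/n)·A·R^(2/3)·S^(1/2) = (1/0.033) × 14.83 × 1.188^(2/3) × 0.0027^(1/2) = 26.18 m³/s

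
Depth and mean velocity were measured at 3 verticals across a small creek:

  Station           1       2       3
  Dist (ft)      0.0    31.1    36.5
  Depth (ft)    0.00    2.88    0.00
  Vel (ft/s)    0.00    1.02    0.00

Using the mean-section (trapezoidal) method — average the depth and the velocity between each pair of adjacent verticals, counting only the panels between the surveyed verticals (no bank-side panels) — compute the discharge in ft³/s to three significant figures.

Panel 1-2: Δb = 31.1 ft, d̄ = (0.00+2.88)/2 = 1.44, v̄ = (0.00+1.02)/2 = 0.51 → q = 31.1×1.44×0.51 = 22.84 ft³/s
Panel 2-3: Δb = 5.4 ft, d̄ = (2.88+0.00)/2 = 1.44, v̄ = (1.02+0.00)/2 = 0.51 → q = 5.4×1.44×0.51 = 3.966 ft³/s
Q = Σ q = 26.81 ft³/s

26.8 ft³/s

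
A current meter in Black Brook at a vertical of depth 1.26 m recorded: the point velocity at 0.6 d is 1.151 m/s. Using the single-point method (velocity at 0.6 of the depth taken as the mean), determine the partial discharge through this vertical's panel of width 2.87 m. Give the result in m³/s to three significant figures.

v̄ = v₀.₆ = 1.151 m/s
q = v̄ × d × w = 1.151 × 1.26 × 2.87 = 4.162 m³/s

4.16 m³/s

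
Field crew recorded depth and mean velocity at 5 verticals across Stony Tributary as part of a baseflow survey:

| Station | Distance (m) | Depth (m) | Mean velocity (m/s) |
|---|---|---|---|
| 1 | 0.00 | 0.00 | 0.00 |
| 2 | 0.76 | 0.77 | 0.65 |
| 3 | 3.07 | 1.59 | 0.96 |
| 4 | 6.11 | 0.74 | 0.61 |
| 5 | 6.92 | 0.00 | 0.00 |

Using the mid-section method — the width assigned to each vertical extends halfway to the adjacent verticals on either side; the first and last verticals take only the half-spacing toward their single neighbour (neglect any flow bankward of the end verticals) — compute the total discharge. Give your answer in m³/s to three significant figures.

5.72 m³/s

w_2 = (3.07 − 0.00)/2 = 1.535 m; q_2 = 0.65 × 0.77 × 1.535 = 0.7683 m³/s
w_3 = (6.11 − 0.76)/2 = 2.675 m; q_3 = 0.96 × 1.59 × 2.675 = 4.083 m³/s
w_4 = (6.92 − 3.07)/2 = 1.925 m; q_4 = 0.61 × 0.74 × 1.925 = 0.8689 m³/s
Stations 1, 5 contribute zero (depth or velocity is 0).
Q = Σ qᵢ = 5.720 m³/s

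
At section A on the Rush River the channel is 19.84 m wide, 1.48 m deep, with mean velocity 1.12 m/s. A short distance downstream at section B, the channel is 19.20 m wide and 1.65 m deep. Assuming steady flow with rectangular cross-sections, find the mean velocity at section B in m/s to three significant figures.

Q = A₁V₁ = (19.84×1.48) × 1.12 = 32.89 m³/s
A₂ = 19.20 × 1.65 = 31.68 m²
V₂ = Q/A₂ = 32.89/31.68 = 1.038 m/s

1.04 m/s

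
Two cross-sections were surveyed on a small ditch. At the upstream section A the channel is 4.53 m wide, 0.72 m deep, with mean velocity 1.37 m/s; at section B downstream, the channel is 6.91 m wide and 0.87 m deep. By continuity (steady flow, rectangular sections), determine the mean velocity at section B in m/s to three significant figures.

0.743 m/s

Q = A₁V₁ = (4.53×0.72) × 1.37 = 4.468 m³/s
A₂ = 6.91 × 0.87 = 6.012 m²
V₂ = Q/A₂ = 4.468/6.012 = 0.7433 m/s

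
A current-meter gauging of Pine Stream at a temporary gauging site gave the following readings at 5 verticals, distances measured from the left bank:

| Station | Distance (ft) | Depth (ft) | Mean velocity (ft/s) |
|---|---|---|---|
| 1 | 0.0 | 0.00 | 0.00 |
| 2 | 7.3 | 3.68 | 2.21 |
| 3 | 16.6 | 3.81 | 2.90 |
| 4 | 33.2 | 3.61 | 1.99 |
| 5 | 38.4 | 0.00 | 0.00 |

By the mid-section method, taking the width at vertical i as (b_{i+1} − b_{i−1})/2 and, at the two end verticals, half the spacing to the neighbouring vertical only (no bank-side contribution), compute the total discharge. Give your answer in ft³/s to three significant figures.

w_2 = (16.6 − 0.0)/2 = 8.3 ft; q_2 = 2.21 × 3.68 × 8.3 = 67.50 ft³/s
w_3 = (33.2 − 7.3)/2 = 12.95 ft; q_3 = 2.90 × 3.81 × 12.95 = 143.1 ft³/s
w_4 = (38.4 − 16.6)/2 = 10.9 ft; q_4 = 1.99 × 3.61 × 10.9 = 78.30 ft³/s
Stations 1, 5 contribute zero (depth or velocity is 0).
Q = Σ qᵢ = 288.9 ft³/s

289 ft³/s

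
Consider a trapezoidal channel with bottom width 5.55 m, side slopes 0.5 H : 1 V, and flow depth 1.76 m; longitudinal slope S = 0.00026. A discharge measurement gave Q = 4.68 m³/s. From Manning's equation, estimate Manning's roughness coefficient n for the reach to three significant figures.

A = (b + z·y)·y = (5.55 + 0.5×1.76)×1.76 = 11.32 m²
P = b + 2y√(1+z²) = 5.55 + 2×1.76×√(1+0.5²) = 9.485 m
R = A/P = 11.32/9.485 = 1.193 m
n = (1/Q)·A·R^(2/3)·S^(1/2) = (1/4.68) × 11.32 × 1.125 × 0.01612 = 0.04386

0.0439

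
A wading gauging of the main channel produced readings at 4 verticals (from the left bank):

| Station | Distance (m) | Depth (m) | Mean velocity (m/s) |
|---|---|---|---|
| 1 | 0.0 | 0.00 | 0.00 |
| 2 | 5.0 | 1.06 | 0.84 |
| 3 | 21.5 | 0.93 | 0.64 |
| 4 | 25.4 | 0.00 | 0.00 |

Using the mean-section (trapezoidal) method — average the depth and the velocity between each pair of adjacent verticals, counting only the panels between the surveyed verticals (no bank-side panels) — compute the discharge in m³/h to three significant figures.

49800 m³/h

Panel 1-2: Δb = 5 m, d̄ = (0.00+1.06)/2 = 0.53, v̄ = (0.00+0.84)/2 = 0.42 → q = 5×0.53×0.42 = 1.113 m³/s
Panel 2-3: Δb = 16.5 m, d̄ = (1.06+0.93)/2 = 0.995, v̄ = (0.84+0.64)/2 = 0.74 → q = 16.5×0.995×0.74 = 12.15 m³/s
Panel 3-4: Δb = 3.9 m, d̄ = (0.93+0.00)/2 = 0.465, v̄ = (0.64+0.00)/2 = 0.32 → q = 3.9×0.465×0.32 = 0.5803 m³/s
Q = Σ q = 13.84 m³/s
= 13.84 × 3600 = 49830 m³/h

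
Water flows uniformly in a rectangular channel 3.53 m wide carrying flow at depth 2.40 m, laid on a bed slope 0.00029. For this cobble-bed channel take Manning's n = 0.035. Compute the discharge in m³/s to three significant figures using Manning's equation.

A = b·y = 3.53 × 2.40 = 8.472 m²
P = b + 2y = 3.53 + 2×2.40 = 8.330 m
R = A/P = 8.472/8.330 = 1.017 m
Q = (1/n)·A·R^(2/3)·S^(1/2) = (1/0.035) × 8.472 × 1.017^(2/3) × 0.00029^(1/2) = 4.169 m³/s

4.17 m³/s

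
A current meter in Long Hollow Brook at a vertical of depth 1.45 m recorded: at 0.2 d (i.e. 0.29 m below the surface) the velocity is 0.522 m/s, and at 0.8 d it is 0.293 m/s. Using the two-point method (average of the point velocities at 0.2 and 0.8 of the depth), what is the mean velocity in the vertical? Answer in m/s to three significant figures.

v̄ = (0.522 + 0.293) / 2 = 0.4075 m/s

0.408 m/s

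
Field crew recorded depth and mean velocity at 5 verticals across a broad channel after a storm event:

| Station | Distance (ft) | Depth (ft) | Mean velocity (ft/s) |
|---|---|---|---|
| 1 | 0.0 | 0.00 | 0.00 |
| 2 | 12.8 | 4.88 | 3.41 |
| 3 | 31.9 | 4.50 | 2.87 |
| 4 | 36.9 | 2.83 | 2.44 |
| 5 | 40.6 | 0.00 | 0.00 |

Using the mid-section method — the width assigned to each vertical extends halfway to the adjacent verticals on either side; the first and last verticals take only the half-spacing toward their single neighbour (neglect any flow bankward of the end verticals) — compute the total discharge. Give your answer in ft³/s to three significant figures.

451 ft³/s

w_2 = (31.9 − 0.0)/2 = 15.95 ft; q_2 = 3.41 × 4.88 × 15.95 = 265.4 ft³/s
w_3 = (36.9 − 12.8)/2 = 12.05 ft; q_3 = 2.87 × 4.50 × 12.05 = 155.6 ft³/s
w_4 = (40.6 − 31.9)/2 = 4.35 ft; q_4 = 2.44 × 2.83 × 4.35 = 30.04 ft³/s
Stations 1, 5 contribute zero (depth or velocity is 0).
Q = Σ qᵢ = 451.1 ft³/s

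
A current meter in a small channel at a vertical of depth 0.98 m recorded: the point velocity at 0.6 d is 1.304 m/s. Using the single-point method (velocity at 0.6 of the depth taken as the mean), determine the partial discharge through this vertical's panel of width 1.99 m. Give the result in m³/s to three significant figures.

v̄ = v₀.₆ = 1.304 m/s
q = v̄ × d × w = 1.304 × 0.98 × 1.99 = 2.543 m³/s

2.54 m³/s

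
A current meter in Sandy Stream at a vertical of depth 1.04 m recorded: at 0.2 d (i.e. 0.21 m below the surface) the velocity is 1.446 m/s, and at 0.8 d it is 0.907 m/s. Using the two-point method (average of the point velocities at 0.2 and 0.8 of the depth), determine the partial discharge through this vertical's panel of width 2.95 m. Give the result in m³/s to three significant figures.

3.61 m³/s

v̄ = (1.446 + 0.907) / 2 = 1.177 m/s
q = v̄ × d × w = 1.177 × 1.04 × 2.95 = 3.610 m³/s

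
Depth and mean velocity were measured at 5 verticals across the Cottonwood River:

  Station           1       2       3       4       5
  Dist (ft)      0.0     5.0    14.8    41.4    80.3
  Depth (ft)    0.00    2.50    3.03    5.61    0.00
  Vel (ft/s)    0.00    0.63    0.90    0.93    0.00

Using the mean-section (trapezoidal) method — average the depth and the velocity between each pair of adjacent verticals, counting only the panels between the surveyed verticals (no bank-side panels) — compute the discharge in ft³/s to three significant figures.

Panel 1-2: Δb = 5 ft, d̄ = (0.00+2.50)/2 = 1.25, v̄ = (0.00+0.63)/2 = 0.315 → q = 5×1.25×0.315 = 1.969 ft³/s
Panel 2-3: Δb = 9.8 ft, d̄ = (2.50+3.03)/2 = 2.765, v̄ = (0.63+0.90)/2 = 0.765 → q = 9.8×2.765×0.765 = 20.73 ft³/s
Panel 3-4: Δb = 26.6 ft, d̄ = (3.03+5.61)/2 = 4.32, v̄ = (0.90+0.93)/2 = 0.915 → q = 26.6×4.32×0.915 = 105.1 ft³/s
Panel 4-5: Δb = 38.9 ft, d̄ = (5.61+0.00)/2 = 2.805, v̄ = (0.93+0.00)/2 = 0.465 → q = 38.9×2.805×0.465 = 50.74 ft³/s
Q = Σ q = 178.6 ft³/s

179 ft³/s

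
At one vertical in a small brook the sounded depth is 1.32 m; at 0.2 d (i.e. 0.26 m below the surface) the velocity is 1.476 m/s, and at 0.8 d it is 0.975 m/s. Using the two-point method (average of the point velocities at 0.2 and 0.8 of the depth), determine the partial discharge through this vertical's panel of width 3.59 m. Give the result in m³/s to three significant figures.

5.81 m³/s

v̄ = (1.476 + 0.975) / 2 = 1.226 m/s
q = v̄ × d × w = 1.226 × 1.32 × 3.59 = 5.807 m³/s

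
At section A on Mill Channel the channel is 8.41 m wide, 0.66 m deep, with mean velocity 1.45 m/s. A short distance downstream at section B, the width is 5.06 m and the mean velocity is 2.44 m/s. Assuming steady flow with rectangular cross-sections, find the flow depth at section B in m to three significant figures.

Q = A₁V₁ = (8.41×0.66) × 1.45 = 8.048 m³/s
d₂ = Q/(b₂ V₂) = 8.048/(5.06×2.44) = 0.6519 m

0.652 m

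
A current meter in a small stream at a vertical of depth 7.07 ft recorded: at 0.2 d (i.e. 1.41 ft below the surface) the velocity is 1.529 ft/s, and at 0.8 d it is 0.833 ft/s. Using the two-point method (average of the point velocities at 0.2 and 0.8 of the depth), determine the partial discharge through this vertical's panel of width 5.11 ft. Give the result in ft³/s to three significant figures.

42.7 ft³/s

v̄ = (1.529 + 0.833) / 2 = 1.181 ft/s
q = v̄ × d × w = 1.181 × 7.07 × 5.11 = 42.67 ft³/s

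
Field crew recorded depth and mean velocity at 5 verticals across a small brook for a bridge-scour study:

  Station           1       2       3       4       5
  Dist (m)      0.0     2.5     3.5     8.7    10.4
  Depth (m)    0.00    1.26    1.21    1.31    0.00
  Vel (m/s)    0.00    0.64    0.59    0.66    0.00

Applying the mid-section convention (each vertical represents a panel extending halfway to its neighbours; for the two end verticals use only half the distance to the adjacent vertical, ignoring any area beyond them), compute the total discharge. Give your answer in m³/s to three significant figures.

w_2 = (3.5 − 0.0)/2 = 1.75 m; q_2 = 0.64 × 1.26 × 1.75 = 1.411 m³/s
w_3 = (8.7 − 2.5)/2 = 3.1 m; q_3 = 0.59 × 1.21 × 3.1 = 2.213 m³/s
w_4 = (10.4 − 3.5)/2 = 3.45 m; q_4 = 0.66 × 1.31 × 3.45 = 2.983 m³/s
Stations 1, 5 contribute zero (depth or velocity is 0).
Q = Σ qᵢ = 6.607 m³/s

6.61 m³/s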